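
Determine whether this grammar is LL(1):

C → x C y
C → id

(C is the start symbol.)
Yes, the grammar is LL(1).

A grammar is LL(1) if for each non-terminal N with multiple productions, the predict sets of those productions are pairwise disjoint, where PREDICT(N → α) = (FIRST(α) \ {ε}) ∪ (FOLLOW(N) if α ⇒* ε).

For C:
  PREDICT(C → x C y) = { 'x' }
  PREDICT(C → id) = { 'id' }

All predict sets are disjoint. The grammar IS LL(1).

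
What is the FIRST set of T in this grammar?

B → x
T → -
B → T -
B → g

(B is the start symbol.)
From T → -:
  - '-' is a terminal: add '-' and stop

Collecting: FIRST(T) = { '-' }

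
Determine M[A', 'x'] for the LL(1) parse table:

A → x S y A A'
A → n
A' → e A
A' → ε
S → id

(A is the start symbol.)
To find M[A', 'x'], we find productions for A' where 'x' is in the predict set (PREDICT(N → α) = (FIRST(α) \ {ε}) ∪ (FOLLOW(N) if α ⇒* ε)).

Relevant sets:
  FOLLOW(A') = { $, 'e' }

A' → e A: PREDICT = { 'e' }
A' → ε: PREDICT = { $, 'e' }

M[A', 'x'] is empty (no production applies)

Answer: Empty (error entry)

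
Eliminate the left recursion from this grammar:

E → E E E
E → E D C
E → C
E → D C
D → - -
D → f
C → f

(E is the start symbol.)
E → C E'
E → D C E'
E' → E E E'
E' → D C E'
E' → ε
D → - -
D → f
C → f

E is directly left-recursive. The standard transformation for
  A → A α₁ | ... | A α_m | β₁ | ... | β_n
is
  A  → β₁ A' | ... | β_n A'
  A' → α₁ A' | ... | α_m A' | ε

E → C becomes E → C E'
E → D C becomes E → D C E'
E → E E E becomes E' → E E E'
E → E D C becomes E' → D C E'
Add E' → ε

Productions for other non-terminals are unchanged:
  D → - -
  D → f
  C → f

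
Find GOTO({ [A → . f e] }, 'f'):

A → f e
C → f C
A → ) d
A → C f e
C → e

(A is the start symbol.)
GOTO(I, 'f') = CLOSURE({ [A → αX.β] : [A → α.Xβ] ∈ I, X = 'f' })

Items with dot before 'f', with the dot advanced:
  [A → . f e] → [A → f . e]
Closure adds nothing (no advanced item has the dot before a non-terminal).

GOTO = { [A → f . e] }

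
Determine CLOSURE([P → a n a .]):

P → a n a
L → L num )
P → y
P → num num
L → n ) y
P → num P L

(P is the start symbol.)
To compute CLOSURE, for each item [A → α.Bβ] where B is a non-terminal, add [B → .γ] for all productions B → γ; repeat for the newly added items until nothing changes.

Start with: [P → a n a .]
The dot is at the end, so nothing is added.

CLOSURE = { [P → a n a .] }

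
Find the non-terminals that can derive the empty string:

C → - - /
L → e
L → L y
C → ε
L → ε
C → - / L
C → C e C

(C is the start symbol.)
ε-productions: C → ε, L → ε
So C, L are immediately nullable.
Every non-terminal is now nullable.
Nullable = { 'C', 'L' }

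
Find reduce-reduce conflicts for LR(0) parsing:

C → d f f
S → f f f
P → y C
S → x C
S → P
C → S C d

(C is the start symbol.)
No reduce-reduce conflicts

Augment with C' → C and build the canonical LR(0) collection (I0 = CLOSURE({[C' → . C]}), then GOTO on every symbol after a dot until no new states appear). It has 16 states:
  I0: { [C → . S C d], [C → . d f f], [C' → . C], [P → . y C], [S → . P], [S → . f f f], [S → . x C] }  — shift
  I1: { [C' → C .] }  — accept
  I2: { [S → P .] }  — reduce
  I3: { [C → . S C d], [C → . d f f], [C → S . C d], [P → . y C], [S → . P], [S → . f f f], [S → . x C] }  — shift
  I4: { [C → d . f f] }  — shift
  I5: { [S → f . f f] }  — shift
  I6: { [C → . S C d], [C → . d f f], [P → . y C], [S → . P], [S → . f f f], [S → . x C], [S → x . C] }  — shift
  I7: { [C → . S C d], [C → . d f f], [P → . y C], [P → y . C], [S → . P], [S → . f f f], [S → . x C] }  — shift
  I8: { [P → y C .] }  — reduce
  I9: { [S → x C .] }  — reduce
  I10: { [S → f f . f] }  — shift
  I11: { [S → f f f .] }  — reduce
  I12: { [C → d f . f] }  — shift
  I13: { [C → d f f .] }  — reduce
  I14: { [C → S C . d] }  — shift
  I15: { [C → S C d .] }  — reduce

No state contains more than one complete item.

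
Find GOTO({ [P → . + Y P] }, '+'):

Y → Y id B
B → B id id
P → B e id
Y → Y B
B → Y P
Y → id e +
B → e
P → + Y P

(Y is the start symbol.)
GOTO(I, '+') = CLOSURE({ [A → αX.β] : [A → α.Xβ] ∈ I, X = '+' })

Items with dot before '+', with the dot advanced:
  [P → . + Y P] → [P → + . Y P]
Closure of the advanced items:
  [P → + . Y P] has the dot before Y: add [Y → . Y id B], [Y → . Y B], [Y → . id e +]

GOTO = { [P → + . Y P], [Y → . Y B], [Y → . Y id B], [Y → . id e +] }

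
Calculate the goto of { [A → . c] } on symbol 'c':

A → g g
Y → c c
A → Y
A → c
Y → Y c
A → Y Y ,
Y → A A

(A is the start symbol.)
{ [A → c .] }

GOTO(I, 'c') = CLOSURE({ [A → αX.β] : [A → α.Xβ] ∈ I, X = 'c' })

Items with dot before 'c', with the dot advanced:
  [A → . c] → [A → c .]
Closure adds nothing (no advanced item has the dot before a non-terminal).

GOTO = { [A → c .] }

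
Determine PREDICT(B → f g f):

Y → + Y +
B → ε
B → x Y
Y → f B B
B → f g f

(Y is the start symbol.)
{ 'f' }

PREDICT(B → f g f) = (FIRST(RHS) \ {ε}) ∪ (FOLLOW(B) if ε ∈ FIRST(RHS), i.e. RHS ⇒* ε)
FIRST(f g f) = { 'f' }
ε ∉ FIRST(f g f), so FOLLOW(B) is not added.
PREDICT(B → f g f) = { 'f' }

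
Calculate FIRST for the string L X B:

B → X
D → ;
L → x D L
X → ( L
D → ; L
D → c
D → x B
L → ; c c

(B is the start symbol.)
{ ';', 'x' }

FIRST sets of the non-terminals involved (from the grammar, by fixed-point iteration):
  FIRST(L) = { ';', 'x' }

To compute FIRST(L X B), process the symbols left to right:
Symbol L is a non-terminal. Add FIRST(L) \ {ε} = { ';', 'x' }
L is not nullable (ε ∉ FIRST(L)), so stop here.
FIRST(L X B) = { ';', 'x' }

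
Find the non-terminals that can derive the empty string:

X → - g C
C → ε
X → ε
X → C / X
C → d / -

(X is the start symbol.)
A non-terminal is nullable if it can derive ε (the empty string): either it has an ε-production, or it has a production whose right-hand side consists entirely of nullable non-terminals.

ε-productions: C → ε, X → ε
So C, X are immediately nullable.
Every non-terminal is now nullable.
Nullable = { 'C', 'X' }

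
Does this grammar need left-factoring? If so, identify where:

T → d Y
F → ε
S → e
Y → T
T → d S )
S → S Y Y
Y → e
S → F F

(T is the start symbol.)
Left-factoring is needed when two productions for the same non-terminal
share a common prefix on the right-hand side.

Productions for T:
  T → d Y
  T → d S )
Productions for S:
  S → e
  S → S Y Y
  S → F F
Productions for Y:
  Y → T
  Y → e

Found common prefix 'd' in productions for T

Answer: Yes, T has productions with common prefix 'd'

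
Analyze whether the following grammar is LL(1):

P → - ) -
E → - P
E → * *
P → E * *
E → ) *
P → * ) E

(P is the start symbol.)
No. Predict set conflict for P: { '-' }

Relevant sets:
  FIRST(E) = { ')', '*', '-' }

For P:
  PREDICT(P → '-' ')' '-') = { '-' }
  PREDICT(P → E '*' '*') = { ')', '*', '-' }
  PREDICT(P → '*' ')' E) = { '*' }
For E:
  PREDICT(E → '-' P) = { '-' }
  PREDICT(E → '*' '*') = { '*' }
  PREDICT(E → ')' '*') = { ')' }

Conflict found: Predict set conflict for P: { '-' }
The grammar is NOT LL(1).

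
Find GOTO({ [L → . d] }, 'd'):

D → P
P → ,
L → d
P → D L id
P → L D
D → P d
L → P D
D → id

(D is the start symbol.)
{ [L → d .] }

GOTO(I, 'd') = CLOSURE({ [A → αX.β] : [A → α.Xβ] ∈ I, X = 'd' })

Items with dot before 'd', with the dot advanced:
  [L → . d] → [L → d .]
Closure adds nothing (no advanced item has the dot before a non-terminal).

GOTO = { [L → d .] }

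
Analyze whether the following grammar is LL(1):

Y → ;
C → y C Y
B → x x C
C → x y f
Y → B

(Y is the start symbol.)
Relevant sets:
  FIRST(B) = { 'x' }

For Y:
  PREDICT(Y → ';') = { ';' }
  PREDICT(Y → B) = { 'x' }
For C:
  PREDICT(C → y C Y) = { 'y' }
  PREDICT(C → x y f) = { 'x' }
B has a single production, so nothing to check there.

All predict sets are disjoint. The grammar IS LL(1).

Answer: Yes, the grammar is LL(1).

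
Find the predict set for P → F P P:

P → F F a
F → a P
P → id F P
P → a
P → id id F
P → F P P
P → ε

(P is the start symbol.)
PREDICT(P → F P P) = (FIRST(RHS) \ {ε}) ∪ (FOLLOW(P) if ε ∈ FIRST(RHS), i.e. RHS ⇒* ε)
FIRST(F) = { 'a' }
FIRST(F P P) = { 'a' }
ε ∉ FIRST(F P P), so FOLLOW(P) is not added.
PREDICT(P → F P P) = { 'a' }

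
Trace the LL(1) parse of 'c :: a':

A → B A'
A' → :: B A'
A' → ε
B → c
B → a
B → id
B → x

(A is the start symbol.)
Stack is shown with the top on the left.

Stack      Input     Action
---------------------------
A $        c :: a $  output A → B A'
B A' $     c :: a $  output B → c
c A' $     c :: a $  match 'c'
A' $       :: a $    output A' → :: B A'
:: B A' $  :: a $    match '::'
B A' $     a $       output B → a
a A' $     a $       match 'a'
A' $       $         output A' → ε
$          $         accept

The string is accepted.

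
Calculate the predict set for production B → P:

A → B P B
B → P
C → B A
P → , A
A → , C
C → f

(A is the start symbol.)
PREDICT(B → P) = (FIRST(RHS) \ {ε}) ∪ (FOLLOW(B) if ε ∈ FIRST(RHS), i.e. RHS ⇒* ε)
FIRST(P) = { ',' }
FIRST(P) = { ',' }
ε ∉ FIRST(P), so FOLLOW(B) is not added.
PREDICT(B → P) = { ',' }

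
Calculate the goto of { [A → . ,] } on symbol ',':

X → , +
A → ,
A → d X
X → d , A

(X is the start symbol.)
{ [A → , .] }

GOTO(I, ',') = CLOSURE({ [A → αX.β] : [A → α.Xβ] ∈ I, X = ',' })

Items with dot before ',', with the dot advanced:
  [A → . ,] → [A → , .]
Closure adds nothing (no advanced item has the dot before a non-terminal).

GOTO = { [A → , .] }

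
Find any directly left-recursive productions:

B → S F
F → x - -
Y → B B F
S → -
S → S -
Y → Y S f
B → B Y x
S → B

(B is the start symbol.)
Direct left recursion occurs when N → N α for some non-terminal N (the right-hand side begins with the left-hand side itself).

B → S F: starts with S
F → x - -: starts with x
Y → B B F: starts with B
S → -: starts with '-'
S → S -: LEFT RECURSIVE (starts with S)
Y → Y S f: LEFT RECURSIVE (starts with Y)
B → B Y x: LEFT RECURSIVE (starts with B)
S → B: starts with B

The grammar has direct left recursion on: S, Y, B.

Answer: Yes, S, Y, B are left-recursive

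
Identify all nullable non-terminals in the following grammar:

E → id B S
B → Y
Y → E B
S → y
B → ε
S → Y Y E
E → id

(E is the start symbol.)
{ 'B' }

A non-terminal is nullable if it can derive ε (the empty string): either it has an ε-production, or it has a production whose right-hand side consists entirely of nullable non-terminals.

ε-productions: B → ε
So B is immediately nullable.
No further non-terminal can be added: every production for the remaining non-terminals contains a terminal or a non-nullable non-terminal.
Nullable = { 'B' }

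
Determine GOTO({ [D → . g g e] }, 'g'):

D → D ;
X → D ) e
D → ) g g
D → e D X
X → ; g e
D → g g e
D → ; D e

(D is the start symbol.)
{ [D → g . g e] }

GOTO(I, 'g') = CLOSURE({ [A → αX.β] : [A → α.Xβ] ∈ I, X = 'g' })

Items with dot before 'g', with the dot advanced:
  [D → . g g e] → [D → g . g e]
Closure adds nothing (no advanced item has the dot before a non-terminal).

GOTO = { [D → g . g e] }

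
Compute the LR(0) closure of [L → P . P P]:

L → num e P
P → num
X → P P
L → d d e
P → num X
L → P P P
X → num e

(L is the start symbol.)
{ [L → P . P P], [P → . num X], [P → . num] }

To compute CLOSURE, for each item [A → α.Bβ] where B is a non-terminal, add [B → .γ] for all productions B → γ; repeat for the newly added items until nothing changes.

Start with: [L → P . P P]
  [L → P . P P] has the dot before P: add [P → . num], [P → . num X]
No further items can be added.

CLOSURE = { [L → P . P P], [P → . num X], [P → . num] }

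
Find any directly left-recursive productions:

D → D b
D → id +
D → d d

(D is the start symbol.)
Direct left recursion occurs when N → N α for some non-terminal N (the right-hand side begins with the left-hand side itself).

D → D b: LEFT RECURSIVE (starts with D)
D → id +: starts with id
D → d d: starts with d

The grammar has direct left recursion on: D.

Answer: Yes, D is left-recursive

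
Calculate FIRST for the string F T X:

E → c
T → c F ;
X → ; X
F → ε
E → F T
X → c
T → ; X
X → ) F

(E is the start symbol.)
{ ';', 'c' }

FIRST sets of the non-terminals involved (from the grammar, by fixed-point iteration):
  FIRST(F) = { ε }
  FIRST(T) = { ';', 'c' }

To compute FIRST(F T X), process the symbols left to right:
Symbol F is a non-terminal. Add FIRST(F) \ {ε} = { }
F is nullable (ε ∈ FIRST(F)), continue to the next symbol.
Symbol T is a non-terminal. Add FIRST(T) \ {ε} = { ';', 'c' }
T is not nullable (ε ∉ FIRST(T)), so stop here.
FIRST(F T X) = { ';', 'c' }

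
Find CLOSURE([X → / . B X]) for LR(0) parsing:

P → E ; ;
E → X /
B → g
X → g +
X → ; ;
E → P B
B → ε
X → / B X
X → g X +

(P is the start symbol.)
{ [B → . g], [B → .], [X → / . B X] }

To compute CLOSURE, for each item [A → α.Bβ] where B is a non-terminal, add [B → .γ] for all productions B → γ; repeat for the newly added items until nothing changes.

Start with: [X → / . B X]
  [X → / . B X] has the dot before B: add [B → . g], [B → .]
No further items can be added.

CLOSURE = { [B → . g], [B → .], [X → / . B X] }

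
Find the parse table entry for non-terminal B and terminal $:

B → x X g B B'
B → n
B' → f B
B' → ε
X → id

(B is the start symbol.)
To find M[B, $], we find productions for B where $ is in the predict set (PREDICT(N → α) = (FIRST(α) \ {ε}) ∪ (FOLLOW(N) if α ⇒* ε)).

B → x X g B B': PREDICT = { 'x' }
B → n: PREDICT = { 'n' }

M[B, $] is empty (no production applies)

Answer: Empty (error entry)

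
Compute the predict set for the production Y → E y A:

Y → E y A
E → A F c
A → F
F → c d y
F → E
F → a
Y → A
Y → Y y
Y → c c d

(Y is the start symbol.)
PREDICT(Y → E y A) = (FIRST(RHS) \ {ε}) ∪ (FOLLOW(Y) if ε ∈ FIRST(RHS), i.e. RHS ⇒* ε)
FIRST(E) = { 'a', 'c' }
FIRST(E y A) = { 'a', 'c' }
ε ∉ FIRST(E y A), so FOLLOW(Y) is not added.
PREDICT(Y → E y A) = { 'a', 'c' }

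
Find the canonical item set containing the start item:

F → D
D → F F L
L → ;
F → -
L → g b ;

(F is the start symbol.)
First, augment the grammar with F' → F
I₀ = CLOSURE({ [F' → . F] }):
  [F' → . F] has the dot before F: add [F → . D], [F → . -]
  [F → . D] has the dot before D: add [D → . F F L]
No further items can be added.

I₀ = { [D → . F F L], [F → . -], [F → . D], [F' → . F] }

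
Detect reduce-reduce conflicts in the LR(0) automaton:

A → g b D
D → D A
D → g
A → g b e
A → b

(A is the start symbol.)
A reduce-reduce conflict occurs when an LR(0) state has two complete items [A → α .] and [B → β .] — both call for a reduction, and with no lookahead the parser cannot choose between them.

Augment with A' → A and build the canonical LR(0) collection (I0 = CLOSURE({[A' → . A]}), then GOTO on every symbol after a dot until no new states appear). It has 9 states:
  I0: { [A → . b], [A → . g b D], [A → . g b e], [A' → . A] }  — shift
  I1: { [A' → A .] }  — accept
  I2: { [A → b .] }  — reduce
  I3: { [A → g . b D], [A → g . b e] }  — shift
  I4: { [A → g b . D], [A → g b . e], [D → . D A], [D → . g] }  — shift
  I5: { [A → . b], [A → . g b D], [A → . g b e], [A → g b D .], [D → D . A] }  — shift, reduce
  I6: { [A → g b e .] }  — reduce
  I7: { [D → g .] }  — reduce
  I8: { [D → D A .] }  — reduce

No state contains more than one complete item.

Answer: No reduce-reduce conflicts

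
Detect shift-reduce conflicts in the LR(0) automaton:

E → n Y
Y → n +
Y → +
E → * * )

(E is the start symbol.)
No shift-reduce conflicts

Augment with E' → E and build the canonical LR(0) collection (I0 = CLOSURE({[E' → . E]}), then GOTO on every symbol after a dot until no new states appear). It has 10 states:
  I0: { [E → . * * )], [E → . n Y], [E' → . E] }  — shift
  I1: { [E → * . * )] }  — shift
  I2: { [E' → E .] }  — accept
  I3: { [E → n . Y], [Y → . +], [Y → . n +] }  — shift
  I4: { [Y → + .] }  — reduce
  I5: { [E → n Y .] }  — reduce
  I6: { [Y → n . +] }  — shift
  I7: { [Y → n + .] }  — reduce
  I8: { [E → * * . )] }  — shift
  I9: { [E → * * ) .] }  — reduce

No state contains both a complete item and a shift item.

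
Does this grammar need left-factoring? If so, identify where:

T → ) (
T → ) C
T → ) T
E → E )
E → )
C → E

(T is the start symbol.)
Yes, T has productions with common prefix ')'

Left-factoring is needed when two productions for the same non-terminal
share a common prefix on the right-hand side.

Productions for T:
  T → ) (
  T → ) C
  T → ) T
Productions for E:
  E → E )
  E → )

Found common prefix ')' in productions for T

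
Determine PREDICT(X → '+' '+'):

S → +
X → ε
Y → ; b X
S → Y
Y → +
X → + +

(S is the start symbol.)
PREDICT(X → '+' '+') = (FIRST(RHS) \ {ε}) ∪ (FOLLOW(X) if ε ∈ FIRST(RHS), i.e. RHS ⇒* ε)
FIRST('+' '+') = { '+' }
ε ∉ FIRST('+' '+'), so FOLLOW(X) is not added.
PREDICT(X → '+' '+') = { '+' }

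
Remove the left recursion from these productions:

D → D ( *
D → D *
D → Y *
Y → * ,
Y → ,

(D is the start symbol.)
D is directly left-recursive. The standard transformation for
  A → A α₁ | ... | A α_m | β₁ | ... | β_n
is
  A  → β₁ A' | ... | β_n A'
  A' → α₁ A' | ... | α_m A' | ε

D → Y * becomes D → Y * D'
D → D ( * becomes D' → ( * D'
D → D * becomes D' → * D'
Add D' → ε

Productions for other non-terminals are unchanged:
  Y → * ,
  Y → ,

Resulting grammar:
D → Y * D'
D' → ( * D'
D' → * D'
D' → ε
Y → * ,
Y → ,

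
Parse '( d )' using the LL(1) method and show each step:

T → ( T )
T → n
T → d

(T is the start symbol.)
LL(1) parsing maintains a stack (initially the start symbol over $) and the input. At each step: if the stack top is a terminal, match it against the current input token; if it is a non-terminal N, replace it with the RHS of M[N, lookahead] (the unique production whose predict set contains the lookahead).

Stack is shown with the top on the left.

Stack    Input    Action
------------------------
T $      ( d ) $  output T → ( T )
( T ) $  ( d ) $  match '('
T ) $    d ) $    output T → d
d ) $    d ) $    match 'd'
) $      ) $      match ')'
$        $        accept

The string is accepted.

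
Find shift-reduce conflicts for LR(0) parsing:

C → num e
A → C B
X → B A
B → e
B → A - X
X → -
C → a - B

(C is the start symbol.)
No shift-reduce conflicts

A shift-reduce conflict occurs when an LR(0) state has both:
  - a complete (reduce) item [A → α .] (dot at the end), and
  - a shift item [B → β . c γ] (dot before a terminal).

Augment with C' → C and build the canonical LR(0) collection (I0 = CLOSURE({[C' → . C]}), then GOTO on every symbol after a dot until no new states appear). It has 16 states:
  I0: { [C → . a - B], [C → . num e], [C' → . C] }  — shift
  I1: { [C' → C .] }  — accept
  I2: { [C → a . - B] }  — shift
  I3: { [C → num . e] }  — shift
  I4: { [C → num e .] }  — reduce
  I5: { [A → . C B], [B → . A - X], [B → . e], [C → . a - B], [C → . num e], [C → a - . B] }  — shift
  I6: { [B → A . - X] }  — shift
  I7: { [C → a - B .] }  — reduce
  I8: { [A → . C B], [A → C . B], [B → . A - X], [B → . e], [C → . a - B], [C → . num e] }  — shift
  I9: { [B → e .] }  — reduce
  I10: { [A → C B .] }  — reduce
  I11: { [A → . C B], [B → . A - X], [B → . e], [B → A - . X], [C → . a - B], [C → . num e], [X → . -], [X → . B A] }  — shift
  I12: { [X → - .] }  — reduce
  I13: { [A → . C B], [C → . a - B], [C → . num e], [X → B . A] }  — shift
  I14: { [B → A - X .] }  — reduce
  I15: { [X → B A .] }  — reduce

No state contains both a complete item and a shift item.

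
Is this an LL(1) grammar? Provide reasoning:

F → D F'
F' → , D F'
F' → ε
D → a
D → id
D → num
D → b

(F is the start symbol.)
Yes, the grammar is LL(1).

Relevant sets:
  FOLLOW(F') = { $ }

For F':
  PREDICT(F' → ',' D F') = { ',' }
  PREDICT(F' → ε) = { $ }
For D:
  PREDICT(D → a) = { 'a' }
  PREDICT(D → id) = { 'id' }
  PREDICT(D → num) = { 'num' }
  PREDICT(D → b) = { 'b' }
F has a single production, so nothing to check there.

All predict sets are disjoint. The grammar IS LL(1).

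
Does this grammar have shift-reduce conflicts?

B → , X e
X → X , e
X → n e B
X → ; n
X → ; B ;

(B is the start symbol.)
No shift-reduce conflicts

A shift-reduce conflict occurs when an LR(0) state has both:
  - a complete (reduce) item [A → α .] (dot at the end), and
  - a shift item [B → β . c γ] (dot before a terminal).

Augment with B' → B and build the canonical LR(0) collection (I0 = CLOSURE({[B' → . B]}), then GOTO on every symbol after a dot until no new states appear). It has 14 states:
  I0: { [B → . , X e], [B' → . B] }  — shift
  I1: { [B → , . X e], [X → . ; B ;], [X → . ; n], [X → . X , e], [X → . n e B] }  — shift
  I2: { [B' → B .] }  — accept
  I3: { [B → . , X e], [X → ; . B ;], [X → ; . n] }  — shift
  I4: { [B → , X . e], [X → X . , e] }  — shift
  I5: { [X → n . e B] }  — shift
  I6: { [B → . , X e], [X → n e . B] }  — shift
  I7: { [X → n e B .] }  — reduce
  I8: { [X → X , . e] }  — shift
  I9: { [B → , X e .] }  — reduce
  I10: { [X → X , e .] }  — reduce
  I11: { [X → ; B . ;] }  — shift
  I12: { [X → ; n .] }  — reduce
  I13: { [X → ; B ; .] }  — reduce

No state contains both a complete item and a shift item.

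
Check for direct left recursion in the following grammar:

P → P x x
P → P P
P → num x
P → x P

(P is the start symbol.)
Yes, P is left-recursive

Direct left recursion occurs when N → N α for some non-terminal N (the right-hand side begins with the left-hand side itself).

P → P x x: LEFT RECURSIVE (starts with P)
P → P P: LEFT RECURSIVE (starts with P)
P → num x: starts with num
P → x P: starts with x

The grammar has direct left recursion on: P.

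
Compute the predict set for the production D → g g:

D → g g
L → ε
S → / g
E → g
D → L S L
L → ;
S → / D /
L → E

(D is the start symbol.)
PREDICT(D → g g) = (FIRST(RHS) \ {ε}) ∪ (FOLLOW(D) if ε ∈ FIRST(RHS), i.e. RHS ⇒* ε)
FIRST(g g) = { 'g' }
ε ∉ FIRST(g g), so FOLLOW(D) is not added.
PREDICT(D → g g) = { 'g' }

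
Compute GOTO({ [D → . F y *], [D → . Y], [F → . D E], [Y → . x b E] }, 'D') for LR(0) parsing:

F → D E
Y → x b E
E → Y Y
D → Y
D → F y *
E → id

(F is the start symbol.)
GOTO(I, 'D') = CLOSURE({ [A → αX.β] : [A → α.Xβ] ∈ I, X = 'D' })

Items with dot before 'D', with the dot advanced:
  [F → . D E] → [F → D . E]
Closure of the advanced items:
  [F → D . E] has the dot before E: add [E → . Y Y], [E → . id]
  [E → . Y Y] has the dot before Y: add [Y → . x b E]

GOTO = { [E → . Y Y], [E → . id], [F → D . E], [Y → . x b E] }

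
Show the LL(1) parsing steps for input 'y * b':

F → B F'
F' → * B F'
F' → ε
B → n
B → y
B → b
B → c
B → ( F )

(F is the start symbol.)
Stack is shown with the top on the left.

Stack     Input    Action
-------------------------
F $       y * b $  output F → B F'
B F' $    y * b $  output B → y
y F' $    y * b $  match 'y'
F' $      * b $    output F' → * B F'
* B F' $  * b $    match '*'
B F' $    b $      output B → b
b F' $    b $      match 'b'
F' $      $        output F' → ε
$         $        accept

The string is accepted.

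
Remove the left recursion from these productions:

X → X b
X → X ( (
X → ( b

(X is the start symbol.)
X is directly left-recursive. The standard transformation for
  A → A α₁ | ... | A α_m | β₁ | ... | β_n
is
  A  → β₁ A' | ... | β_n A'
  A' → α₁ A' | ... | α_m A' | ε

X → ( b becomes X → ( b X'
X → X b becomes X' → b X'
X → X ( ( becomes X' → ( ( X'
Add X' → ε

Resulting grammar:
X → ( b X'
X' → b X'
X' → ( ( X'
X' → ε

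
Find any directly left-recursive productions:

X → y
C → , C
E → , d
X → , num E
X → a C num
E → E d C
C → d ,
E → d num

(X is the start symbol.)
Direct left recursion occurs when N → N α for some non-terminal N (the right-hand side begins with the left-hand side itself).

X → y: starts with y
C → , C: starts with ','
E → , d: starts with ','
X → , num E: starts with ','
X → a C num: starts with a
E → E d C: LEFT RECURSIVE (starts with E)
C → d ,: starts with d
E → d num: starts with d

The grammar has direct left recursion on: E.

Answer: Yes, E is left-recursive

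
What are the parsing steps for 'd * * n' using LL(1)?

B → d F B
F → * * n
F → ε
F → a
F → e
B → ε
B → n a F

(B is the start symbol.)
LL(1) parsing maintains a stack (initially the start symbol over $) and the input. At each step: if the stack top is a terminal, match it against the current input token; if it is a non-terminal N, replace it with the RHS of M[N, lookahead] (the unique production whose predict set contains the lookahead).

Stack is shown with the top on the left.

Stack      Input      Action
----------------------------
B $        d * * n $  output B → d F B
d F B $    d * * n $  match 'd'
F B $      * * n $    output F → * * n
* * n B $  * * n $    match '*'
* n B $    * n $      match '*'
n B $      n $        match 'n'
B $        $          output B → ε
$          $          accept

The string is accepted.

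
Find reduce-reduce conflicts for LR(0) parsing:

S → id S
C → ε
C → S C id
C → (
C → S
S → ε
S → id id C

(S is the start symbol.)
Augment with S' → S and build the canonical LR(0) collection (I0 = CLOSURE({[S' → . S]}), then GOTO on every symbol after a dot until no new states appear). It has 11 states:
  I0: { [S → . id S], [S → . id id C], [S → .], [S' → . S] }  — shift, reduce
  I1: { [S' → S .] }  — accept
  I2: { [S → . id S], [S → . id id C], [S → .], [S → id . S], [S → id . id C] }  — shift, reduce
  I3: { [S → id S .] }  — reduce
  I4: { [C → . (], [C → . S C id], [C → . S], [C → .], [S → . id S], [S → . id id C], [S → .], [S → id . S], [S → id . id C], [S → id id . C] }  — shift, 2 reduces
  I5: { [C → ( .] }  — reduce
  I6: { [S → id id C .] }  — reduce
  I7: { [C → . (], [C → . S C id], [C → . S], [C → .], [C → S . C id], [C → S .], [S → . id S], [S → . id id C], [S → .], [S → id S .] }  — shift, 4 reduces
  I8: { [C → S C . id] }  — shift
  I9: { [C → . (], [C → . S C id], [C → . S], [C → .], [C → S . C id], [C → S .], [S → . id S], [S → . id id C], [S → .] }  — shift, 3 reduces
  I10: { [C → S C id .] }  — reduce

I4 contains complete items [C → .], [S → .] — reduce-reduce conflict.
I7 contains complete items [C → .], [C → S .], [S → .], [S → id S .] — reduce-reduce conflict.
I9 contains complete items [C → .], [C → S .], [S → .] — reduce-reduce conflict.

Answer: Yes — I4: [C → .] vs [S → .]; I7: [C → .] vs [C → S .]; I9: [C → .] vs [C → S .]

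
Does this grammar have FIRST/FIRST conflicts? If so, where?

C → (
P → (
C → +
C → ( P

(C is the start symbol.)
A FIRST/FIRST conflict occurs when two productions N → α and N → β for the same non-terminal have FIRST(α) ∩ FIRST(β) ≠ ∅ (with ε ∈ FIRST of a nullable right-hand side, so two nullable alternatives also conflict).

Productions for C:
  C → (: FIRST = { '(' }
  C → +: FIRST = { '+' }
  C → ( P: FIRST = { '(' }
P has only one production, so no FIRST/FIRST conflict is possible there.

Conflict for C: C → ( and C → ( P
  Overlap: { '(' }

Answer: Yes. C → '(' / C → '(' P on { '(' }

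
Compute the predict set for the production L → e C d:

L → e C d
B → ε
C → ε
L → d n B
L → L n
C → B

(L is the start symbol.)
PREDICT(L → e C d) = (FIRST(RHS) \ {ε}) ∪ (FOLLOW(L) if ε ∈ FIRST(RHS), i.e. RHS ⇒* ε)
FIRST(e C d) = { 'e' }
ε ∉ FIRST(e C d), so FOLLOW(L) is not added.
PREDICT(L → e C d) = { 'e' }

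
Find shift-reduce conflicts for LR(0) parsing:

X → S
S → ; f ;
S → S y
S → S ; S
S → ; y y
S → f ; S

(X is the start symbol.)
A shift-reduce conflict occurs when an LR(0) state has both:
  - a complete (reduce) item [A → α .] (dot at the end), and
  - a shift item [B → β . c γ] (dot before a terminal).

Augment with X' → X and build the canonical LR(0) collection (I0 = CLOSURE({[X' → . X]}), then GOTO on every symbol after a dot until no new states appear). It has 14 states:
  I0: { [S → . ; f ;], [S → . ; y y], [S → . S ; S], [S → . S y], [S → . f ; S], [X → . S], [X' → . X] }  — shift
  I1: { [S → ; . f ;], [S → ; . y y] }  — shift
  I2: { [S → S . ; S], [S → S . y], [X → S .] }  — shift, reduce
  I3: { [X' → X .] }  — accept
  I4: { [S → f . ; S] }  — shift
  I5: { [S → . ; f ;], [S → . ; y y], [S → . S ; S], [S → . S y], [S → . f ; S], [S → f ; . S] }  — shift
  I6: { [S → S . ; S], [S → S . y], [S → f ; S .] }  — shift, reduce
  I7: { [S → . ; f ;], [S → . ; y y], [S → . S ; S], [S → . S y], [S → . f ; S], [S → S ; . S] }  — shift
  I8: { [S → S y .] }  — reduce
  I9: { [S → S . ; S], [S → S . y], [S → S ; S .] }  — shift, reduce
  I10: { [S → ; f . ;] }  — shift
  I11: { [S → ; y . y] }  — shift
  I12: { [S → ; y y .] }  — reduce
  I13: { [S → ; f ; .] }  — reduce

I2 contains reduce item [X → S .] and shift items [S → S . ; S], [S → S . y] — shift-reduce conflict.
I6 contains reduce item [S → f ; S .] and shift items [S → S . ; S], [S → S . y] — shift-reduce conflict.
I9 contains reduce item [S → S ; S .] and shift items [S → S . ; S], [S → S . y] — shift-reduce conflict.

Answer: Yes — I2: [X → S .] vs [S → S . ; S]; I6: [S → f ; S .] vs [S → S . ; S]; I9: [S → S ; S .] vs [S → S . ; S]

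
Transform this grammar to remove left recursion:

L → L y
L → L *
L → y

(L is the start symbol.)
L → y L'
L' → y L'
L' → * L'
L' → ε

L is directly left-recursive. The standard transformation for
  A → A α₁ | ... | A α_m | β₁ | ... | β_n
is
  A  → β₁ A' | ... | β_n A'
  A' → α₁ A' | ... | α_m A' | ε

L → y becomes L → y L'
L → L y becomes L' → y L'
L → L * becomes L' → * L'
Add L' → ε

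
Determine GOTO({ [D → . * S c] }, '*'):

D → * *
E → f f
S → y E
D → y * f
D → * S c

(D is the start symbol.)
{ [D → * . S c], [S → . y E] }

GOTO(I, '*') = CLOSURE({ [A → αX.β] : [A → α.Xβ] ∈ I, X = '*' })

Items with dot before '*', with the dot advanced:
  [D → . * S c] → [D → * . S c]
Closure of the advanced items:
  [D → * . S c] has the dot before S: add [S → . y E]

GOTO = { [D → * . S c], [S → . y E] }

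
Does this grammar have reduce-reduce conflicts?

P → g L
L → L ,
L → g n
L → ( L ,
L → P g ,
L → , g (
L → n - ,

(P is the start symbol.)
Yes — I18: [L → ( L , .] vs [L → L , .]

A reduce-reduce conflict occurs when an LR(0) state has two complete items [A → α .] and [B → β .] — both call for a reduction, and with no lookahead the parser cannot choose between them.

Augment with P' → P and build the canonical LR(0) collection (I0 = CLOSURE({[P' → . P]}), then GOTO on every symbol after a dot until no new states appear). It has 19 states:
  I0: { [P → . g L], [P' → . P] }  — shift
  I1: { [P' → P .] }  — accept
  I2: { [L → . ( L ,], [L → . , g (], [L → . L ,], [L → . P g ,], [L → . g n], [L → . n - ,], [P → . g L], [P → g . L] }  — shift
  I3: { [L → ( . L ,], [L → . ( L ,], [L → . , g (], [L → . L ,], [L → . P g ,], [L → . g n], [L → . n - ,], [P → . g L] }  — shift
  I4: { [L → , . g (] }  — shift
  I5: { [L → L . ,], [P → g L .] }  — shift, reduce
  I6: { [L → P . g ,] }  — shift
  I7: { [L → . ( L ,], [L → . , g (], [L → . L ,], [L → . P g ,], [L → . g n], [L → . n - ,], [L → g . n], [P → . g L], [P → g . L] }  — shift
  I8: { [L → n . - ,] }  — shift
  I9: { [L → n - . ,] }  — shift
  I10: { [L → n - , .] }  — reduce
  I11: { [L → g n .], [L → n . - ,] }  — shift, reduce
  I12: { [L → P g . ,] }  — shift
  I13: { [L → P g , .] }  — reduce
  I14: { [L → L , .] }  — reduce
  I15: { [L → , g . (] }  — shift
  I16: { [L → , g ( .] }  — reduce
  I17: { [L → ( L . ,], [L → L . ,] }  — shift
  I18: { [L → ( L , .], [L → L , .] }  — 2 reduces

I18 contains complete items [L → ( L , .], [L → L , .] — reduce-reduce conflict.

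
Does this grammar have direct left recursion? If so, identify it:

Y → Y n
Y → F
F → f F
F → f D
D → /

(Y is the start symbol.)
Yes, Y is left-recursive

Direct left recursion occurs when N → N α for some non-terminal N (the right-hand side begins with the left-hand side itself).

Y → Y n: LEFT RECURSIVE (starts with Y)
Y → F: starts with F
F → f F: starts with f
F → f D: starts with f
D → /: starts with '/'

The grammar has direct left recursion on: Y.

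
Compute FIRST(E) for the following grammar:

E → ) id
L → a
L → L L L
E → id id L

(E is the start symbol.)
From E → ) id:
  - ')' is a terminal: add ')' and stop
From E → id id L:
  - id is a terminal: add 'id' and stop

Collecting: FIRST(E) = { ')', 'id' }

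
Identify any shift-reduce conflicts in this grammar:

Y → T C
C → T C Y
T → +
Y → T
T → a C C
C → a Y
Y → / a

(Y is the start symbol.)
Augment with Y' → Y and build the canonical LR(0) collection (I0 = CLOSURE({[Y' → . Y]}), then GOTO on every symbol after a dot until no new states appear). It has 17 states:
  I0: { [T → . +], [T → . a C C], [Y → . / a], [Y → . T C], [Y → . T], [Y' → . Y] }  — shift
  I1: { [T → + .] }  — reduce
  I2: { [Y → / . a] }  — shift
  I3: { [C → . T C Y], [C → . a Y], [T → . +], [T → . a C C], [Y → T . C], [Y → T .] }  — shift, reduce
  I4: { [Y' → Y .] }  — accept
  I5: { [C → . T C Y], [C → . a Y], [T → . +], [T → . a C C], [T → a . C C] }  — shift
  I6: { [C → . T C Y], [C → . a Y], [T → . +], [T → . a C C], [T → a C . C] }  — shift
  I7: { [C → . T C Y], [C → . a Y], [C → T . C Y], [T → . +], [T → . a C C] }  — shift
  I8: { [C → . T C Y], [C → . a Y], [C → a . Y], [T → . +], [T → . a C C], [T → a . C C], [Y → . / a], [Y → . T C], [Y → . T] }  — shift
  I9: { [C → . T C Y], [C → . a Y], [C → T . C Y], [T → . +], [T → . a C C], [Y → T . C], [Y → T .] }  — shift, reduce
  I10: { [C → a Y .] }  — reduce
  I11: { [C → T C . Y], [T → . +], [T → . a C C], [Y → . / a], [Y → . T C], [Y → . T], [Y → T C .] }  — shift, reduce
  I12: { [C → T C Y .] }  — reduce
  I13: { [C → T C . Y], [T → . +], [T → . a C C], [Y → . / a], [Y → . T C], [Y → . T] }  — shift
  I14: { [T → a C C .] }  — reduce
  I15: { [Y → T C .] }  — reduce
  I16: { [Y → / a .] }  — reduce

I3 contains reduce item [Y → T .] and shift items [C → . a Y], [T → . +], [T → . a C C] — shift-reduce conflict.
I9 contains reduce item [Y → T .] and shift items [C → . a Y], [T → . +], [T → . a C C] — shift-reduce conflict.
I11 contains reduce item [Y → T C .] and shift items [T → . +], [T → . a C C], [Y → . / a] — shift-reduce conflict.

Answer: Yes — I3: [Y → T .] vs [C → . a Y]; I9: [Y → T .] vs [C → . a Y]; I11: [Y → T C .] vs [T → . +]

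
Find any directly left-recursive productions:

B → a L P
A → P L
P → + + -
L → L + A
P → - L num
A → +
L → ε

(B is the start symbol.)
Yes, L is left-recursive

Direct left recursion occurs when N → N α for some non-terminal N (the right-hand side begins with the left-hand side itself).

B → a L P: starts with a
A → P L: starts with P
P → + + -: starts with '+'
L → L + A: LEFT RECURSIVE (starts with L)
P → - L num: starts with '-'
A → +: starts with '+'
L → ε: starts with ε

The grammar has direct left recursion on: L.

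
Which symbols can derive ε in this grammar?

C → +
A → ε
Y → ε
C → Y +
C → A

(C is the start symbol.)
A non-terminal is nullable if it can derive ε (the empty string): either it has an ε-production, or it has a production whose right-hand side consists entirely of nullable non-terminals.

ε-productions: A → ε, Y → ε
So A, Y are immediately nullable.
C → A: every symbol on the right is nullable, so C is nullable too.
Every non-terminal is now nullable.
Nullable = { 'A', 'C', 'Y' }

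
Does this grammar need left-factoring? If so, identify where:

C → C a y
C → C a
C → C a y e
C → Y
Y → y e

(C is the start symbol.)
Left-factoring is needed when two productions for the same non-terminal
share a common prefix on the right-hand side.

Productions for C:
  C → C a y
  C → C a
  C → C a y e
  C → Y

Found common prefix 'C a' in productions for C

Answer: Yes, C has productions with common prefix 'C a'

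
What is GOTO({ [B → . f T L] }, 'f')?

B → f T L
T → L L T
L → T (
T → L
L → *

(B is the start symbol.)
GOTO(I, 'f') = CLOSURE({ [A → αX.β] : [A → α.Xβ] ∈ I, X = 'f' })

Items with dot before 'f', with the dot advanced:
  [B → . f T L] → [B → f . T L]
Closure of the advanced items:
  [B → f . T L] has the dot before T: add [T → . L L T], [T → . L]
  [T → . L L T] has the dot before L: add [L → . T (], [L → . *]

GOTO = { [B → f . T L], [L → . *], [L → . T (], [T → . L L T], [T → . L] }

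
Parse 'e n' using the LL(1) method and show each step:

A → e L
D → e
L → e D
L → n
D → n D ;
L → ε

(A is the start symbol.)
LL(1) parsing maintains a stack (initially the start symbol over $) and the input. At each step: if the stack top is a terminal, match it against the current input token; if it is a non-terminal N, replace it with the RHS of M[N, lookahead] (the unique production whose predict set contains the lookahead).

Stack is shown with the top on the left.

Stack  Input  Action
--------------------
A $    e n $  output A → e L
e L $  e n $  match 'e'
L $    n $    output L → n
n $    n $    match 'n'
$      $      accept

The string is accepted.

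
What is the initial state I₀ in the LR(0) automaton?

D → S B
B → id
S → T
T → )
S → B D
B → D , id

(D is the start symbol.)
First, augment the grammar with D' → D
I₀ = CLOSURE({ [D' → . D] }):
  [D' → . D] has the dot before D: add [D → . S B]
  [D → . S B] has the dot before S: add [S → . T], [S → . B D]
  [S → . T] has the dot before T: add [T → . )]
  [S → . B D] has the dot before B: add [B → . id], [B → . D , id]
No further items can be added.

I₀ = { [B → . D , id], [B → . id], [D → . S B], [D' → . D], [S → . B D], [S → . T], [T → . )] }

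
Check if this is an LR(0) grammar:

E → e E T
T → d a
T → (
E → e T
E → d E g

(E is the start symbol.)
Yes, the grammar is LR(0)

Augment with E' → E and build the canonical LR(0) collection (I0 = CLOSURE({[E' → . E]}), then GOTO on every symbol after a dot until no new states appear). It has 13 states:
  I0: { [E → . d E g], [E → . e E T], [E → . e T], [E' → . E] }  — shift
  I1: { [E' → E .] }  — accept
  I2: { [E → . d E g], [E → . e E T], [E → . e T], [E → d . E g] }  — shift
  I3: { [E → . d E g], [E → . e E T], [E → . e T], [E → e . E T], [E → e . T], [T → . (], [T → . d a] }  — shift
  I4: { [T → ( .] }  — reduce
  I5: { [E → e E . T], [T → . (], [T → . d a] }  — shift
  I6: { [E → e T .] }  — reduce
  I7: { [E → . d E g], [E → . e E T], [E → . e T], [E → d . E g], [T → d . a] }  — shift
  I8: { [E → d E . g] }  — shift
  I9: { [T → d a .] }  — reduce
  I10: { [E → d E g .] }  — reduce
  I11: { [E → e E T .] }  — reduce
  I12: { [T → d . a] }  — shift

Every state is either a pure shift/goto state or contains exactly one complete item and nothing to shift — no conflicts. The grammar is LR(0).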